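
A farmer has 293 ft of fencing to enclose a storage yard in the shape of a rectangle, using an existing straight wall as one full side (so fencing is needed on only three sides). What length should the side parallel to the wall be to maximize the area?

293/2

Let the sides perpendicular to the wall have length x and the parallel side y, so 2x + y = 293 and the area is A = xy = x(293 − 2x).
A'(x) = 293 − 4x = 0 gives x = 293/4, and A''(x) = −4 < 0 confirms a maximum.
Then y = 293 − 2·293/4 = 293/2 and A = 85849/8.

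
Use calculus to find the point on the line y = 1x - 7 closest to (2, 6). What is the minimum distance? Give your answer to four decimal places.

7.7782

Minimize D(x)^2 = (x - 2)^2 + (x - 13)^2.
d/dx[D^2] = 2(x - 2) + 2·1·(x - 13) = 0 ⇒ x = 15/2.
Then y = 1/2 and the distance is √(121/2) ≈ 7.7782.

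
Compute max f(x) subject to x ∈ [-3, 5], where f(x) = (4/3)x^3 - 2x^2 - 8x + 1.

233/3

The derivative is 4x^2 - 4x - 8, which vanishes at x = -1 and x = 2.
Candidates: f(-3) = -29; f(-1) = 17/3; f(2) = -37/3; f(5) = 233/3.
The maximum over the interval is 233/3, attained at x = 5.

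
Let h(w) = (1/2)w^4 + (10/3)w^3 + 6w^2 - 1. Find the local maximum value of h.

13/3

h'(w) = 2w^3 + 10w^2 + 12w. Setting h'(w) = 0 gives w ∈ {-3, -2, 0}.
h''(w) = 6w^2 + 20w + 12. h''(-3) = 6 > 0 ⇒ local minimum; h''(-2) = -4 < 0 ⇒ local maximum; h''(0) = 12 > 0 ⇒ local minimum.
The local maximum is h(-2) = 13/3.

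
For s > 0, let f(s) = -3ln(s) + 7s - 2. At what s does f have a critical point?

f'(s) = -3/s + 7 = 0 gives s = 3/7.
f''(s) = 3/s², which is positive for s > 0, so this is a local minimum.
f(3/7) = -3·ln(3/7) + 3 - 2 ≈ 3.5419.

3/7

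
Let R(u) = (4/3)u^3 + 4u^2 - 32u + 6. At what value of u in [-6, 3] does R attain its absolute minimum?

The derivative is 4u^2 + 8u - 32, which vanishes at u = -4 and u = 2.
Compare values at every candidate in [-6, 3]: R(-6) = 54,  R(-4) = 338/3,  R(2) = -94/3,  R(3) = -18.
Hence the absolute minimum is -94/3 at u = 2.

2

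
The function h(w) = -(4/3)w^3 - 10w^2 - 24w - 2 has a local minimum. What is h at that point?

16

Critical points: h'(w) = -4w^2 - 20w - 24 vanishes at w = -3, -2.
Since h''(w) = -8w - 20, we get h''(-3) = 4 > 0 ⇒ local minimum; h''(-2) = -4 < 0 ⇒ local maximum.
The local minimum is h(-3) = 16.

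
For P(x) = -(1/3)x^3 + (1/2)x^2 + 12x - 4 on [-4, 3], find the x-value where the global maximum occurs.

3

The derivative is -x^2 + x + 12, whose only zero in [-4, 3] is x = -3.
Candidates: P(-4) = -68/3; P(-3) = -53/2; P(3) = 55/2.
So the maximum is P(3) = 55/2.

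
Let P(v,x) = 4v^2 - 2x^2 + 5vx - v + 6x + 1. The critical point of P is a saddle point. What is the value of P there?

229/57

∂P/∂v = 8v + 5x - 1 = 0 and ∂P/∂x = 5v - 4x + 6 = 0, so (v, x) = (-26/57, 53/57).
The Hessian has P_{vv} = 8, P_{xx} = -4, P_{vx} = 5, giving D = -57 < 0, so the point is a saddle point.
P(-26/57, 53/57) = 229/57.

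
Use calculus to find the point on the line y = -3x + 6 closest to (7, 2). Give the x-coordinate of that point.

Minimize D(x)^2 = (x - 7)^2 + (-3x + 4)^2.
d/dx[D^2] = 2(x - 7) + 2·(-3)·(-3x + 4) = 0 ⇒ x = 19/10.
Then y = 3/10 and the distance is √(289/10) ≈ 5.3759.

19/10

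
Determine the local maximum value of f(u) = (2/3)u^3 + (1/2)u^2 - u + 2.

f'(u) = 2u^2 + u - 1 = 0 at u = -1, 1/2.
Second-derivative test with f''(u) = 4u + 1: f''(-1) = -3 < 0 ⇒ local maximum; f''(1/2) = 3 > 0 ⇒ local minimum.
Thus f has its local maximum at u = -1, with value 17/6.

17/6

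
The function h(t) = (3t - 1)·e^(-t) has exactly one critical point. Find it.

h'(t) = 3·e^(-t) + (3t - 1)·(-1)·e^(-t) = (-3t + 4)·e^(-t). Since e^(-t) > 0, the only critical point is t = 4/3.
h''(4/3) has the same sign as -3 < 0, so this is a local maximum.
h(4/3) = (3)·e^(-4/3) ≈ 0.7908.

4/3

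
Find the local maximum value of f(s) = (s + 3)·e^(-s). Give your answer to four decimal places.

f'(s) = 1·e^(-s) + (s + 3)·(-1)·e^(-s) = (-s - 2)·e^(-s). Since e^(-s) > 0, the only critical point is s = -2.
f''(-2) has the same sign as -1 < 0, so this is a local maximum.
f(-2) = (1)·e^(2) ≈ 7.3891.

7.3891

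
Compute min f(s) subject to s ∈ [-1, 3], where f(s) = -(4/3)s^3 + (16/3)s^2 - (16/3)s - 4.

-8

f'(s) = -4s^2 + (32/3)s - 16/3, which vanishes at s = 2/3 and s = 2.
Compare values at every candidate in [-1, 3]: f(-1) = 8; f(2/3) = -452/81; f(2) = -4; f(3) = -8.
Hence the absolute minimum is -8 at s = 3.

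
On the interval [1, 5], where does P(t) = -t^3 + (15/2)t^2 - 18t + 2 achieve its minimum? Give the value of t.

Differentiating, P'(t) = -3t^2 + 15t - 18; which vanishes at t = 2 and t = 3.
Evaluating at the critical points and endpoints: P(1) = -19/2; P(2) = -12; P(3) = -23/2; P(5) = -51/2.
The minimum over the interval is -51/2, attained at t = 5.

5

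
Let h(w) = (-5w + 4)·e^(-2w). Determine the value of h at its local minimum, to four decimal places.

-0.1857

h'(w) = (-5)·e^(-2w) + (-5w + 4)·(-2)·e^(-2w) = (10w - 13)·e^(-2w). Since e^(-2w) > 0, the only critical point is w = 13/10.
h''(13/10) has the same sign as 10 > 0, so this is a local minimum.
h(13/10) = (-5/2)·e^(-13/5) ≈ -0.1857.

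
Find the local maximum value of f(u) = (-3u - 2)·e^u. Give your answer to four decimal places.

0.5666

By the product rule, f'(u) = (-3u - 5)·e^u. Since e^u > 0, the only critical point is u = -5/3.
f''(-5/3) has the same sign as -3 < 0, so this is a local maximum.
f(-5/3) = (3)·e^(-5/3) ≈ 0.5666.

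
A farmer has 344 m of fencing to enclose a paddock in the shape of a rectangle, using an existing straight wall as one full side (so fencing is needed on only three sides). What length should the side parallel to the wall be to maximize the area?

Let the sides perpendicular to the wall have length x and the parallel side y, so 2x + y = 344 and the area is A = xy = x(344 − 2x).
A'(x) = 344 − 4x = 0 gives x = 86, and A''(x) = −4 < 0 confirms a maximum.
Then y = 344 − 2·86 = 172 and A = 14792.

172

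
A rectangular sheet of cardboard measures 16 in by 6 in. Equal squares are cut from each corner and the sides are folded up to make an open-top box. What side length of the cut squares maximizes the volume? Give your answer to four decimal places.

With cut size x, the volume is V(x) = x(16 − 2x)(6 − 2x) for 0 < x < 3.
V'(x) = 12x^2 − 88x + 96. Setting V'(x) = 0 gives x ≈ 1.3333 (the root in (0, 3)).
V''(x) = 24x − 88 is negative there, so this is the maximum; V ≈ 59.2593.

1.3333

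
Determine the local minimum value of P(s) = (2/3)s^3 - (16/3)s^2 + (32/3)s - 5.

P'(s) = 2s^2 - (32/3)s + 32/3 = 0 at s = 4/3, 4.
Second-derivative test with P''(s) = 4s - 32/3: P''(4/3) = -16/3 < 0 ⇒ local maximum; P''(4) = 16/3 > 0 ⇒ local minimum.
So the local minimum value is P(4) = -5.

-5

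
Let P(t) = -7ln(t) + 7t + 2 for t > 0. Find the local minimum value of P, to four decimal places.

P'(t) = -7/t + 7 = 0 gives t = 1.
P''(t) = 7/t², which is positive for t > 0, so this is a local minimum.
P(1) = -7·ln(1) + 7 + 2 ≈ 9.0000.

9.0000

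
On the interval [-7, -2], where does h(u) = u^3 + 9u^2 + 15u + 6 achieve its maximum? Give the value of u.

-5

Differentiating, h'(u) = 3u^2 + 18u + 15; whose only zero in [-7, -2] is u = -5.
Evaluating at the critical points and endpoints: h(-7) = -1,  h(-5) = 31,  h(-2) = 4.
So the maximum is h(-5) = 31.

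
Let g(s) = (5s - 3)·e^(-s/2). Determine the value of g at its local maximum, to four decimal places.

2.7253

By the product rule, g'(s) = (-(5/2)s + 13/2)·e^(-s/2). Since e^(-s/2) > 0, the only critical point is s = 13/5.
g''(13/5) has the same sign as -5/2 < 0, so this is a local maximum.
g(13/5) = (10)·e^(-13/10) ≈ 2.7253.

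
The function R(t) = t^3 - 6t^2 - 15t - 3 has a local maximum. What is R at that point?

Critical points: R'(t) = 3t^2 - 12t - 15 vanishes at t = -1, 5.
Since R''(t) = 6t - 12, we get R''(-1) = -18 < 0 ⇒ local maximum; R''(5) = 18 > 0 ⇒ local minimum.
The local maximum is R(-1) = 5.

5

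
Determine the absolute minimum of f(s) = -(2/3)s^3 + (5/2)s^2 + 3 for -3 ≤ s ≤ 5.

-107/6

Differentiating, f'(s) = -2s^2 + 5s; which vanishes at s = 0 and s = 5/2.
Candidates: f(-3) = 87/2,  f(0) = 3,  f(5/2) = 197/24,  f(5) = -107/6.
The minimum over the interval is -107/6, attained at s = 5.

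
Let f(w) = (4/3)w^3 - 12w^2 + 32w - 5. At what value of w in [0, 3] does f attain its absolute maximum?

f'(w) = 4w^2 - 24w + 32, whose only zero in [0, 3] is w = 2.
Compare values at every candidate in [0, 3]: f(0) = -5; f(2) = 65/3; f(3) = 19.
So the maximum is f(2) = 65/3.

2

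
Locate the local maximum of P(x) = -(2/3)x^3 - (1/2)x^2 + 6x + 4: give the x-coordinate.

P'(x) = -2x^2 - x + 6 = 0 at x = -2, 3/2.
P''(x) = -4x - 1. P''(-2) = 7 > 0 ⇒ local minimum; P''(3/2) = -7 < 0 ⇒ local maximum.
The local maximum is P(3/2) = 77/8.

3/2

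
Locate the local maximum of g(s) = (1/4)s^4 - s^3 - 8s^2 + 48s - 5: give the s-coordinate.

3

g'(s) = s^3 - 3s^2 - 16s + 48 = 0 at s = -4, 3, 4.
Since g''(s) = 3s^2 - 6s - 16, we get g''(-4) = 56 > 0 ⇒ local minimum; g''(3) = -7 < 0 ⇒ local maximum; g''(4) = 8 > 0 ⇒ local minimum.
So the local maximum value is g(3) = 241/4.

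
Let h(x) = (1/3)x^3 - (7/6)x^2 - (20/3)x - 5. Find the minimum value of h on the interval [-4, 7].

-29

Differentiating, h'(x) = x^2 - (7/3)x - 20/3; which vanishes at x = -5/3 and x = 4.
Candidates: h(-4) = -55/3, h(-5/3) = 215/162, h(4) = -29, h(7) = 11/2.
So the minimum is h(4) = -29.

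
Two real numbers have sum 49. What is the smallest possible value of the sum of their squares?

2401/2

With a + b = 49, a^2 + b^2 = a^2 + (49 − a)^2.
The derivative 2a − 2(49 − a) = 4a − 98 vanishes at a = 49/2; second derivative 4 > 0, a minimum.
The minimum is 2·(49/2)^2 = 2401/2.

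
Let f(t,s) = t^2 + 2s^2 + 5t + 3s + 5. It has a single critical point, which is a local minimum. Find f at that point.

-19/8

∂f/∂t = 2t + 5 = 0 and ∂f/∂s = 4s + 3 = 0, so (t, s) = (-5/2, -3/4).
The Hessian has f_{tt} = 2, f_{ss} = 4, f_{ts} = 0, giving D = 8 > 0 with f_{tt} > 0, so the point is a local minimum.
f(-5/2, -3/4) = -19/8.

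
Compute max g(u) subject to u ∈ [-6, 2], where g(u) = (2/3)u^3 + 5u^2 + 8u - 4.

112/3

Differentiating, g'(u) = 2u^2 + 10u + 8; which vanishes at u = -4 and u = -1.
Compare values at every candidate in [-6, 2]: g(-6) = -16,  g(-4) = 4/3,  g(-1) = -23/3,  g(2) = 112/3.
So the maximum is g(2) = 112/3.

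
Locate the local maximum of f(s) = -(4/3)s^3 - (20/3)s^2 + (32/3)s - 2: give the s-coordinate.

2/3

f'(s) = -4s^2 - (40/3)s + 32/3. Setting f'(s) = 0 gives s ∈ {-4, 2/3}.
Since f''(s) = -8s - 40/3, we get f''(-4) = 56/3 > 0 ⇒ local minimum; f''(2/3) = -56/3 < 0 ⇒ local maximum.
Thus f has its local maximum at s = 2/3, with value 142/81.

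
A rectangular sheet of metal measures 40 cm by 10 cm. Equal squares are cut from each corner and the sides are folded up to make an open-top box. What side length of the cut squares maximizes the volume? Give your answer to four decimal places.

2.3241

With cut size x, the volume is V(x) = x(40 − 2x)(10 − 2x) for 0 < x < 5.
V'(x) = 12x^2 − 200x + 400. Setting V'(x) = 0 gives x ≈ 2.3241 (the root in (0, 5)).
V''(x) = 24x − 200 is negative there, so this is the maximum; V ≈ 439.7099.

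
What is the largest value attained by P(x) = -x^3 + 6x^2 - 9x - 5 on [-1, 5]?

11

P'(x) = -3x^2 + 12x - 9, which vanishes at x = 1 and x = 3.
Candidates: P(-1) = 11,  P(1) = -9,  P(3) = -5,  P(5) = -25.
The maximum over the interval is 11, attained at x = -1.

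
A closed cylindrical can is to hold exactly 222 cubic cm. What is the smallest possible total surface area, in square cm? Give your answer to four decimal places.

202.9628

With radius r and height h, πr²h = 222 so h = 222/(πr²), and S(r) = 2πr² + 2πrh = 2πr² + 2·222/r.
S'(r) = 4πr − 2·222/r² = 0 ⇒ r³ = 222/(2π), so r ≈ 3.2814 and h = 2r ≈ 6.5628.
S''(r) = 4π + 4·222/r³ > 0, so this is the minimum; S ≈ 202.9628.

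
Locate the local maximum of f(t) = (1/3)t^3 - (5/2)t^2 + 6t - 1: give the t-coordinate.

Critical points: f'(t) = t^2 - 5t + 6 vanishes at t = 2, 3.
Since f''(t) = 2t - 5, we get f''(2) = -1 < 0 ⇒ local maximum; f''(3) = 1 > 0 ⇒ local minimum.
So the local maximum value is f(2) = 11/3.

2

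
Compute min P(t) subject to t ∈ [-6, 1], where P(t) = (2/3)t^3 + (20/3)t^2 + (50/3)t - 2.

-1162/81

Differentiating, P'(t) = 2t^2 + (40/3)t + 50/3; which vanishes at t = -5 and t = -5/3.
Candidates: P(-6) = -6; P(-5) = -2; P(-5/3) = -1162/81; P(1) = 22.
The minimum over the interval is -1162/81, attained at t = -5/3.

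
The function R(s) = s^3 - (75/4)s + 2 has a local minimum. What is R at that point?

-117/4

Critical points: R'(s) = 3s^2 - 75/4 vanishes at s = -5/2, 5/2.
R''(s) = 6s. R''(-5/2) = -15 < 0 ⇒ local maximum; R''(5/2) = 15 > 0 ⇒ local minimum.
The local minimum is R(5/2) = -117/4.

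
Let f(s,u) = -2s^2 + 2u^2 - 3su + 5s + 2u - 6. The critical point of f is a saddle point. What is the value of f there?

∂f/∂s = -4s - 3u + 5 = 0 and ∂f/∂u = -3s + 4u + 2 = 0, so (s, u) = (26/25, 7/25).
The Hessian has f_{ss} = -4, f_{uu} = 4, f_{su} = -3, giving D = -25 < 0, so the point is a saddle point.
f(26/25, 7/25) = -78/25.

-78/25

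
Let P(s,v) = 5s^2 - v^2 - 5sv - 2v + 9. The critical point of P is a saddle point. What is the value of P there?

85/9

∂P/∂s = 10s - 5v = 0 and ∂P/∂v = -5s - 2v - 2 = 0, so (s, v) = (-2/9, -4/9).
The Hessian has P_{ss} = 10, P_{vv} = -2, P_{sv} = -5, giving D = -45 < 0, so the point is a saddle point.
P(-2/9, -4/9) = 85/9.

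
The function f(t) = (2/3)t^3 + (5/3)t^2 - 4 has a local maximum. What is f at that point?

-199/81

f'(t) = 2t^2 + (10/3)t = 0 at t = -5/3, 0.
f''(t) = 4t + 10/3. f''(-5/3) = -10/3 < 0 ⇒ local maximum; f''(0) = 10/3 > 0 ⇒ local minimum.
So the local maximum value is f(-5/3) = -199/81.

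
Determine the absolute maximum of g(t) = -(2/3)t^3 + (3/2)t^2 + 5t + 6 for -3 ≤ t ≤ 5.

g'(t) = -2t^2 + 3t + 5, which vanishes at t = -1 and t = 5/2.
Compare values at every candidate in [-3, 5]: g(-3) = 45/2; g(-1) = 19/6; g(5/2) = 419/24; g(5) = -89/6.
The maximum over the interval is 45/2, attained at t = -3.

45/2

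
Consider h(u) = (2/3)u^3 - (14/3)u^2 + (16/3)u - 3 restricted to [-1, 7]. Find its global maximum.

103/3

Differentiating, h'(u) = 2u^2 - (28/3)u + 16/3; which vanishes at u = 2/3 and u = 4.
Compare values at every candidate in [-1, 7]: h(-1) = -41/3,  h(2/3) = -107/81,  h(4) = -41/3,  h(7) = 103/3.
So the maximum is h(7) = 103/3.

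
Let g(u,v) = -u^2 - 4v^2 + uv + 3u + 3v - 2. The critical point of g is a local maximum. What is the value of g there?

∂g/∂u = -2u + v + 3 = 0 and ∂g/∂v = u - 8v + 3 = 0, so (u, v) = (9/5, 3/5).
The Hessian has g_{uu} = -2, g_{vv} = -8, g_{uv} = 1, giving D = 15 > 0 with g_{uu} < 0, so the point is a local maximum.
g(9/5, 3/5) = 8/5.

8/5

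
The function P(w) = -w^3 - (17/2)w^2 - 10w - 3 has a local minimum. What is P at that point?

-81/2

Critical points: P'(w) = -3w^2 - 17w - 10 vanishes at w = -5, -2/3.
P''(w) = -6w - 17. P''(-5) = 13 > 0 ⇒ local minimum; P''(-2/3) = -13 < 0 ⇒ local maximum.
The local minimum is P(-5) = -81/2.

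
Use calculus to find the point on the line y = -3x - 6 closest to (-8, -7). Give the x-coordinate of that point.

Minimize D(x)^2 = (x + 8)^2 + (-3x + 1)^2.
d/dx[D^2] = 2(x + 8) + 2·(-3)·(-3x + 1) = 0 ⇒ x = -1/2.
Then y = -9/2 and the distance is √(125/2) ≈ 7.9057.

-1/2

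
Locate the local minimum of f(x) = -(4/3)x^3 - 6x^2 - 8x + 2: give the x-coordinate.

-2

f'(x) = -4x^2 - 12x - 8. Setting f'(x) = 0 gives x ∈ {-2, -1}.
Since f''(x) = -8x - 12, we get f''(-2) = 4 > 0 ⇒ local minimum; f''(-1) = -4 < 0 ⇒ local maximum.
So the local minimum value is f(-2) = 14/3.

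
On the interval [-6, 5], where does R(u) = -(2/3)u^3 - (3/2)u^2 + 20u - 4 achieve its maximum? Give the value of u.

5/2

Differentiating, R'(u) = -2u^2 - 3u + 20; which vanishes at u = -4 and u = 5/2.
Candidates: R(-6) = -34, R(-4) = -196/3, R(5/2) = 629/24, R(5) = -149/6.
Hence the absolute maximum is 629/24 at u = 5/2.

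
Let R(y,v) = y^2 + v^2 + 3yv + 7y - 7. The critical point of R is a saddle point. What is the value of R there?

∂R/∂y = 2y + 3v + 7 = 0 and ∂R/∂v = 3y + 2v = 0, so (y, v) = (14/5, -21/5).
The Hessian has R_{yy} = 2, R_{vv} = 2, R_{yv} = 3, giving D = -5 < 0, so the point is a saddle point.
R(14/5, -21/5) = 14/5.

14/5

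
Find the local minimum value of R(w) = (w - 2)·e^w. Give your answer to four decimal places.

Differentiating with the product rule gives R'(w) = (w - 1)·e^w. Since e^w > 0, the only critical point is w = 1.
R''(1) has the same sign as 1 > 0, so this is a local minimum.
R(1) = (-1)·e^(1) ≈ -2.7183.

-2.7183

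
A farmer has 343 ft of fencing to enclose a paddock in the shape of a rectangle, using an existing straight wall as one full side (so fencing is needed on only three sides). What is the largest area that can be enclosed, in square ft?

Let the sides perpendicular to the wall have length x and the parallel side y, so 2x + y = 343 and the area is A = xy = x(343 − 2x).
A'(x) = 343 − 4x = 0 gives x = 343/4, and A''(x) = −4 < 0 confirms a maximum.
Then y = 343 − 2·343/4 = 343/2 and A = 117649/8.

117649/8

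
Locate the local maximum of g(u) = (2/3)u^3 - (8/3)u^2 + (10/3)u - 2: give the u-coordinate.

1

Critical points: g'(u) = 2u^2 - (16/3)u + 10/3 vanishes at u = 1, 5/3.
Second-derivative test with g''(u) = 4u - 16/3: g''(1) = -4/3 < 0 ⇒ local maximum; g''(5/3) = 4/3 > 0 ⇒ local minimum.
The local maximum is g(1) = -2/3.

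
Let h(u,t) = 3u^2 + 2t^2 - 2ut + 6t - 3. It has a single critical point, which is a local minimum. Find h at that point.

∂h/∂u = 6u - 2t = 0 and ∂h/∂t = -2u + 4t + 6 = 0, so (u, t) = (-3/5, -9/5).
The Hessian has h_{uu} = 6, h_{tt} = 4, h_{ut} = -2, giving D = 20 > 0 with h_{uu} > 0, so the point is a local minimum.
h(-3/5, -9/5) = -42/5.

-42/5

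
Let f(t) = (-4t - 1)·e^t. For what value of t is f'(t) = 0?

f'(t) = (-4)·e^t + (-4t - 1)·1·e^t = (-4t - 5)·e^t. Since e^t > 0, the only critical point is t = -5/4.
f''(-5/4) has the same sign as -4 < 0, so this is a local maximum.
f(-5/4) = (4)·e^(-5/4) ≈ 1.1460.

-5/4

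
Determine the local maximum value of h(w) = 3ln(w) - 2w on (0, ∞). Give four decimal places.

-1.7836

h'(w) = 3/w − 2 = 0 gives w = 3/2.
h''(w) = -3/w², which is negative for w > 0, so this is a local maximum.
h(3/2) = 3·ln(3/2) - 3 ≈ -1.7836.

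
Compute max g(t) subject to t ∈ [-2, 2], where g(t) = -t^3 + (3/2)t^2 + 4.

The derivative is -3t^2 + 3t, which vanishes at t = 0 and t = 1.
Compare values at every candidate in [-2, 2]: g(-2) = 18; g(0) = 4; g(1) = 9/2; g(2) = 2.
So the maximum is g(-2) = 18.

18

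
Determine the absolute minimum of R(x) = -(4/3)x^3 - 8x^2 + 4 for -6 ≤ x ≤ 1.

R'(x) = -4x^2 - 16x, which vanishes at x = -4 and x = 0.
Candidates: R(-6) = 4,  R(-4) = -116/3,  R(0) = 4,  R(1) = -16/3.
So the minimum is R(-4) = -116/3.

-116/3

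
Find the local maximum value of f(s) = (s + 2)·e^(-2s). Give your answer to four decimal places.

10.0428

f'(s) = 1·e^(-2s) + (s + 2)·(-2)·e^(-2s) = (-2s - 3)·e^(-2s). Since e^(-2s) > 0, the only critical point is s = -3/2.
f''(-3/2) has the same sign as -2 < 0, so this is a local maximum.
f(-3/2) = (1/2)·e^(3) ≈ 10.0428.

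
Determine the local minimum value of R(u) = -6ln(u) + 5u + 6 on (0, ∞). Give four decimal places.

10.9061

R'(u) = -6/u + 5 = 0 gives u = 6/5.
R''(u) = 6/u², which is positive for u > 0, so this is a local minimum.
R(6/5) = -6·ln(6/5) + 6 + 6 ≈ 10.9061.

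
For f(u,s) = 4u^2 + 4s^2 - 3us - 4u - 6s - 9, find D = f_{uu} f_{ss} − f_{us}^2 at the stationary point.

∂f/∂u = 8u - 3s - 4 = 0 and ∂f/∂s = -3u + 8s - 6 = 0, so (u, s) = (10/11, 12/11).
The Hessian has f_{uu} = 8, f_{ss} = 8, f_{us} = -3, giving D = 55 > 0 with f_{uu} > 0, so the point is a local minimum.
D = (8)·(8) − (-3)^2 = 55.

55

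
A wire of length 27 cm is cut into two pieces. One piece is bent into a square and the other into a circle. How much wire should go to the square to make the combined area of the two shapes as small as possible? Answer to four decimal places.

Let x be the length used for the square. Square side x/4; circle radius (27−x)/(2π).
A(x) = (x/4)² + π·((27−x)/(2π))² = x²/16 + (27−x)²/(4π) for 0 ≤ x ≤ 27. A'(x) = x/8 − (27−x)/(2π) = 0 gives x = 4·27/(π+4) ≈ 15.1227.
A'' = 1/8 + 1/(2π) > 0, so this gives the minimum combined area; x ≈ 15.1227 cm to the square.

15.1227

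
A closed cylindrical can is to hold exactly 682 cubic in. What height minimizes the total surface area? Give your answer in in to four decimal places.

9.5404

With radius r and height h, πr²h = 682 so h = 682/(πr²), and S(r) = 2πr² + 2πrh = 2πr² + 2·682/r.
S'(r) = 4πr − 2·682/r² = 0 ⇒ r³ = 682/(2π), so r ≈ 4.7702 and h = 2r ≈ 9.5404.
S''(r) = 4π + 4·682/r³ > 0, so this is the minimum; S ≈ 428.9146.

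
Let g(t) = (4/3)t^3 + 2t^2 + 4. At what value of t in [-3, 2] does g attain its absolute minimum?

g'(t) = 4t^2 + 4t, which vanishes at t = -1 and t = 0.
Candidates: g(-3) = -14, g(-1) = 14/3, g(0) = 4, g(2) = 68/3.
So the minimum is g(-3) = -14.

-3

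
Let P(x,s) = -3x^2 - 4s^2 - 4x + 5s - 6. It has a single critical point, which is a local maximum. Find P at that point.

∂P/∂x = -6x - 4 = 0 and ∂P/∂s = -8s + 5 = 0, so (x, s) = (-2/3, 5/8).
The Hessian has P_{xx} = -6, P_{ss} = -8, P_{xs} = 0, giving D = 48 > 0 with P_{xx} < 0, so the point is a local maximum.
P(-2/3, 5/8) = -149/48.

-149/48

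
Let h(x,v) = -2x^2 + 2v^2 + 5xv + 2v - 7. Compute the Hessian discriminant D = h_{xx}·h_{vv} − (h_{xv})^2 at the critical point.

∂h/∂x = -4x + 5v = 0 and ∂h/∂v = 5x + 4v + 2 = 0, so (x, v) = (-10/41, -8/41).
The Hessian has h_{xx} = -4, h_{vv} = 4, h_{xv} = 5, giving D = -41 < 0, so the point is a saddle point.
D = (-4)·(4) − (5)^2 = -41.

-41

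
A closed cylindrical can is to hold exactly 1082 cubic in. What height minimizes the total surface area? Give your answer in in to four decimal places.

With radius r and height h, πr²h = 1082 so h = 1082/(πr²), and S(r) = 2πr² + 2πrh = 2πr² + 2·1082/r.
S'(r) = 4πr − 2·1082/r² = 0 ⇒ r³ = 1082/(2π), so r ≈ 5.5635 and h = 2r ≈ 11.1270.
S''(r) = 4π + 4·1082/r³ > 0, so this is the minimum; S ≈ 583.4443.

11.1270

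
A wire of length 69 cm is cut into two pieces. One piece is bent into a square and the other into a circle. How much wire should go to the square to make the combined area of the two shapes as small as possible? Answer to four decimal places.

38.6468

Let x be the length used for the square. Square side x/4; circle radius (69−x)/(2π).
A(x) = (x/4)² + π·((69−x)/(2π))² = x²/16 + (69−x)²/(4π) for 0 ≤ x ≤ 69. A'(x) = x/8 − (69−x)/(2π) = 0 gives x = 4·69/(π+4) ≈ 38.6468.
A'' = 1/8 + 1/(2π) > 0, so this gives the minimum combined area; x ≈ 38.6468 cm to the square.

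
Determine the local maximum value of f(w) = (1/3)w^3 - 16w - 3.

f'(w) = w^2 - 16. Setting f'(w) = 0 gives w ∈ {-4, 4}.
Second-derivative test with f''(w) = 2w: f''(-4) = -8 < 0 ⇒ local maximum; f''(4) = 8 > 0 ⇒ local minimum.
So the local maximum value is f(-4) = 119/3.

119/3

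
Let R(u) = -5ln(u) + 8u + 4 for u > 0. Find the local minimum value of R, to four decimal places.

R'(u) = -5/u + 8 = 0 gives u = 5/8.
R''(u) = 5/u², which is positive for u > 0, so this is a local minimum.
R(5/8) = -5·ln(5/8) + 5 + 4 ≈ 11.3500.

11.3500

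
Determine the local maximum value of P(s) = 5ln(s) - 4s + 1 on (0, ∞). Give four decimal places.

-2.8843

P'(s) = 5/s − 4 = 0 gives s = 5/4.
P''(s) = -5/s², which is negative for s > 0, so this is a local maximum.
P(5/4) = 5·ln(5/4) - 5 + 1 ≈ -2.8843.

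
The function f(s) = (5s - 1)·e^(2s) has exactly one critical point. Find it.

f'(s) = 5·e^(2s) + (5s - 1)·2·e^(2s) = (10s + 3)·e^(2s). Since e^(2s) > 0, the only critical point is s = -3/10.
f''(-3/10) has the same sign as 10 > 0, so this is a local minimum.
f(-3/10) = (-5/2)·e^(-3/5) ≈ -1.3720.

-3/10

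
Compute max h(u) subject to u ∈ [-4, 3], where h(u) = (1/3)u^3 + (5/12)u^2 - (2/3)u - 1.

39/4

h'(u) = u^2 + (5/6)u - 2/3, which vanishes at u = -4/3 and u = 1/2.
Candidates: h(-4) = -13,  h(-4/3) = -13/81,  h(1/2) = -19/16,  h(3) = 39/4.
The maximum over the interval is 39/4, attained at u = 3.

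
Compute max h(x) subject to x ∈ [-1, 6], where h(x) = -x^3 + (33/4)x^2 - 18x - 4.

The derivative is -3x^2 + (33/2)x - 18, which vanishes at x = 3/2 and x = 4.
Candidates: h(-1) = 93/4; h(3/2) = -253/16; h(4) = -8; h(6) = -31.
The maximum over the interval is 93/4, attained at x = -1.

93/4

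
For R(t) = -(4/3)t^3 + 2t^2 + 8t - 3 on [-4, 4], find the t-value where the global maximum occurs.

Differentiating, R'(t) = -4t^2 + 4t + 8; which vanishes at t = -1 and t = 2.
Evaluating at the critical points and endpoints: R(-4) = 247/3, R(-1) = -23/3, R(2) = 31/3, R(4) = -73/3.
So the maximum is R(-4) = 247/3.

-4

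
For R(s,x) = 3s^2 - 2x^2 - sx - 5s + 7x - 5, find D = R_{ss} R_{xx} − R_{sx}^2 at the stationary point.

∂R/∂s = 6s - x - 5 = 0 and ∂R/∂x = -s - 4x + 7 = 0, so (s, x) = (27/25, 37/25).
The Hessian has R_{ss} = 6, R_{xx} = -4, R_{sx} = -1, giving D = -25 < 0, so the point is a saddle point.
D = (6)·(-4) − (-1)^2 = -25.

-25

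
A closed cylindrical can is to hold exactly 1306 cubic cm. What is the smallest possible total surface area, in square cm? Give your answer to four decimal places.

With radius r and height h, πr²h = 1306 so h = 1306/(πr²), and S(r) = 2πr² + 2πrh = 2πr² + 2·1306/r.
S'(r) = 4πr − 2·1306/r² = 0 ⇒ r³ = 1306/(2π), so r ≈ 5.9236 and h = 2r ≈ 11.8473.
S''(r) = 4π + 4·1306/r³ > 0, so this is the minimum; S ≈ 661.4190.

661.4190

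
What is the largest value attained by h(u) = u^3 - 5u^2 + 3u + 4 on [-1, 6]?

Differentiating, h'(u) = 3u^2 - 10u + 3; which vanishes at u = 1/3 and u = 3.
Compare values at every candidate in [-1, 6]: h(-1) = -5, h(1/3) = 121/27, h(3) = -5, h(6) = 58.
So the maximum is h(6) = 58.

58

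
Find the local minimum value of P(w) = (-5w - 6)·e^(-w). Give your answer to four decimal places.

By the product rule, P'(w) = (5w + 1)·e^(-w). Since e^(-w) > 0, the only critical point is w = -1/5.
P''(-1/5) has the same sign as 5 > 0, so this is a local minimum.
P(-1/5) = (-5)·e^(1/5) ≈ -6.1070.

-6.1070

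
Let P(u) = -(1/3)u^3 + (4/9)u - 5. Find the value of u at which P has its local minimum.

P'(u) = -u^2 + 4/9. Setting P'(u) = 0 gives u ∈ {-2/3, 2/3}.
Second-derivative test with P''(u) = -2u: P''(-2/3) = 4/3 > 0 ⇒ local minimum; P''(2/3) = -4/3 < 0 ⇒ local maximum.
Thus P has its local minimum at u = -2/3, with value -421/81.

-2/3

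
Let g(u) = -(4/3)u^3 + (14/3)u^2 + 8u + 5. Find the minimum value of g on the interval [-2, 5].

-5

g'(u) = -4u^2 + (28/3)u + 8, which vanishes at u = -2/3 and u = 3.
Compare values at every candidate in [-2, 5]: g(-2) = 55/3; g(-2/3) = 173/81; g(3) = 35; g(5) = -5.
Hence the absolute minimum is -5 at u = 5.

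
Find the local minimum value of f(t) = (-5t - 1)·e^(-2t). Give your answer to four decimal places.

Differentiating with the product rule gives f'(t) = (10t - 3)·e^(-2t). Since e^(-2t) > 0, the only critical point is t = 3/10.
f''(3/10) has the same sign as 10 > 0, so this is a local minimum.
f(3/10) = (-5/2)·e^(-3/5) ≈ -1.3720.

-1.3720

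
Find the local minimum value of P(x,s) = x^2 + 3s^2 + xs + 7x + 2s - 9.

∂P/∂x = 2x + s + 7 = 0 and ∂P/∂s = x + 6s + 2 = 0, so (x, s) = (-40/11, 3/11).
The Hessian has P_{xx} = 2, P_{ss} = 6, P_{xs} = 1, giving D = 11 > 0 with P_{xx} > 0, so the point is a local minimum.
P(-40/11, 3/11) = -236/11.

-236/11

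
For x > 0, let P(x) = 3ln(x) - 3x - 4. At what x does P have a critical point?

1

P'(x) = 3/x − 3 = 0 gives x = 1.
P''(x) = -3/x², which is negative for x > 0, so this is a local maximum.
P(1) = 3·ln(1) - 3 - 4 ≈ -7.0000.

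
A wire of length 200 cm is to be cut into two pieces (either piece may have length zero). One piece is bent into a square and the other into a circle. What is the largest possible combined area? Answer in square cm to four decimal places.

Let x be the length used for the square. Square side x/4; circle radius (200−x)/(2π).
A(x) = (x/4)² + π·((200−x)/(2π))² = x²/16 + (200−x)²/(4π) for 0 ≤ x ≤ 200. A'(x) = x/8 − (200−x)/(2π) = 0 gives x = 4·200/(π+4) ≈ 112.0198.
A'' > 0, so the interior critical point is a minimum; the maximum is at an endpoint. A(0) = 3183.0989 and A(200) = 2500.0000, so the largest area is 3183.0989.

3183.0989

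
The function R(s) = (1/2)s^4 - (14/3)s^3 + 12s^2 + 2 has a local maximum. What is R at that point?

R'(s) = 2s^3 - 14s^2 + 24s. Setting R'(s) = 0 gives s ∈ {0, 3, 4}.
Since R''(s) = 6s^2 - 28s + 24, we get R''(0) = 24 > 0 ⇒ local minimum; R''(3) = -6 < 0 ⇒ local maximum; R''(4) = 8 > 0 ⇒ local minimum.
The local maximum is R(3) = 49/2.

49/2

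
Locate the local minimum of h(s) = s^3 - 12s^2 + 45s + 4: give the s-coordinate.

5

Critical points: h'(s) = 3s^2 - 24s + 45 vanishes at s = 3, 5.
h''(s) = 6s - 24. h''(3) = -6 < 0 ⇒ local maximum; h''(5) = 6 > 0 ⇒ local minimum.
Thus h has its local minimum at s = 5, with value 54.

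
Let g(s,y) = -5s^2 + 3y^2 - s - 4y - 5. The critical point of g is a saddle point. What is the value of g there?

∂g/∂s = -10s - 1 = 0 and ∂g/∂y = 6y - 4 = 0, so (s, y) = (-1/10, 2/3).
The Hessian has g_{ss} = -10, g_{yy} = 6, g_{sy} = 0, giving D = -60 < 0, so the point is a saddle point.
g(-1/10, 2/3) = -377/60.

-377/60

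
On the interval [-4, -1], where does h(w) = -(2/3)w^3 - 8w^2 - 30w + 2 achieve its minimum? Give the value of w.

h'(w) = -2w^2 - 16w - 30, whose only zero in [-4, -1] is w = -3.
Compare values at every candidate in [-4, -1]: h(-4) = 110/3,  h(-3) = 38,  h(-1) = 74/3.
The minimum over the interval is 74/3, attained at w = -1.

-1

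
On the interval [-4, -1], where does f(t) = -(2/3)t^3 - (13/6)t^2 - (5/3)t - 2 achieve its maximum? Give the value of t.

-4

Differentiating, f'(t) = -2t^2 - (13/3)t - 5/3; whose only zero in [-4, -1] is t = -5/3.
Compare values at every candidate in [-4, -1]: f(-4) = 38/3, f(-5/3) = -349/162, f(-1) = -11/6.
The maximum over the interval is 38/3, attained at t = -4.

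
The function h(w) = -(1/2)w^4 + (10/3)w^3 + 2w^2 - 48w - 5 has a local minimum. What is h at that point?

-163/2

h'(w) = -2w^3 + 10w^2 + 4w - 48. Setting h'(w) = 0 gives w ∈ {-2, 3, 4}.
h''(w) = -6w^2 + 20w + 4. h''(-2) = -60 < 0 ⇒ local maximum; h''(3) = 10 > 0 ⇒ local minimum; h''(4) = -12 < 0 ⇒ local maximum.
Thus h has its local minimum at w = 3, with value -163/2.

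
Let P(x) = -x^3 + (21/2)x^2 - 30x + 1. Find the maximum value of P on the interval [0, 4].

P'(x) = -3x^2 + 21x - 30, whose only zero in [0, 4] is x = 2.
Evaluating at the critical points and endpoints: P(0) = 1, P(2) = -25, P(4) = -15.
So the maximum is P(0) = 1.

1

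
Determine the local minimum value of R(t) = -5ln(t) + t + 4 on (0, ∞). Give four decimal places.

R'(t) = -5/t + 1 = 0 gives t = 5.
R''(t) = 5/t², which is positive for t > 0, so this is a local minimum.
R(5) = -5·ln(5) + 5 + 4 ≈ 0.9528.

0.9528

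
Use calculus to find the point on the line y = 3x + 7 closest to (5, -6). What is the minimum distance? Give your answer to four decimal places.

8.8544

Minimize D(x)^2 = (x - 5)^2 + (3x + 13)^2.
d/dx[D^2] = 2(x - 5) + 2·3·(3x + 13) = 0 ⇒ x = -17/5.
Then y = -16/5 and the distance is √(392/5) ≈ 8.8544.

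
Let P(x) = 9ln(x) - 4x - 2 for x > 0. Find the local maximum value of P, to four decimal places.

-3.7016

P'(x) = 9/x − 4 = 0 gives x = 9/4.
P''(x) = -9/x², which is negative for x > 0, so this is a local maximum.
P(9/4) = 9·ln(9/4) - 9 - 2 ≈ -3.7016.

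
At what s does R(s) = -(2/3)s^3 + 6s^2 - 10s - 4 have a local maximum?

Critical points: R'(s) = -2s^2 + 12s - 10 vanishes at s = 1, 5.
R''(s) = -4s + 12. R''(1) = 8 > 0 ⇒ local minimum; R''(5) = -8 < 0 ⇒ local maximum.
The local maximum is R(5) = 38/3.

5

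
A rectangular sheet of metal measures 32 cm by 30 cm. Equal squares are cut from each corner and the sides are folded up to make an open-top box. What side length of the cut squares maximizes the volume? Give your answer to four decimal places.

With cut size x, the volume is V(x) = x(32 − 2x)(30 − 2x) for 0 < x < 15.
V'(x) = 12x^2 − 248x + 960. Setting V'(x) = 0 gives x ≈ 5.1586 (the root in (0, 15)).
V''(x) = 24x − 248 is negative there, so this is the maximum; V ≈ 2201.5781.

5.1586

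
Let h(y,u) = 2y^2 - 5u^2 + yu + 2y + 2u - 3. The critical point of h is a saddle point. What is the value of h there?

-139/41

∂h/∂y = 4y + u + 2 = 0 and ∂h/∂u = y - 10u + 2 = 0, so (y, u) = (-22/41, 6/41).
The Hessian has h_{yy} = 4, h_{uu} = -10, h_{yu} = 1, giving D = -41 < 0, so the point is a saddle point.
h(-22/41, 6/41) = -139/41.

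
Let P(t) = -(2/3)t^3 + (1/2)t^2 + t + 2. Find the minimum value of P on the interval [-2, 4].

-86/3

P'(t) = -2t^2 + t + 1, which vanishes at t = -1/2 and t = 1.
Evaluating at the critical points and endpoints: P(-2) = 22/3; P(-1/2) = 41/24; P(1) = 17/6; P(4) = -86/3.
The minimum over the interval is -86/3, attained at t = 4.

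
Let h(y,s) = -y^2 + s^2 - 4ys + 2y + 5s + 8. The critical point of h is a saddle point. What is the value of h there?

179/20

∂h/∂y = -2y - 4s + 2 = 0 and ∂h/∂s = -4y + 2s + 5 = 0, so (y, s) = (6/5, -1/10).
The Hessian has h_{yy} = -2, h_{ss} = 2, h_{ys} = -4, giving D = -20 < 0, so the point is a saddle point.
h(6/5, -1/10) = 179/20.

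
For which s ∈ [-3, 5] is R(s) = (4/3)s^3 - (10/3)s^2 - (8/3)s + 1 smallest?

-3

The derivative is 4s^2 - (20/3)s - 8/3, which vanishes at s = -1/3 and s = 2.
Compare values at every candidate in [-3, 5]: R(-3) = -57; R(-1/3) = 119/81; R(2) = -7; R(5) = 71.
The minimum over the interval is -57, attained at s = -3.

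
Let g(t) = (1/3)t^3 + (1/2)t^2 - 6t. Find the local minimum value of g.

g'(t) = t^2 + t - 6 = 0 at t = -3, 2.
Since g''(t) = 2t + 1, we get g''(-3) = -5 < 0 ⇒ local maximum; g''(2) = 5 > 0 ⇒ local minimum.
Thus g has its local minimum at t = 2, with value -22/3.

-22/3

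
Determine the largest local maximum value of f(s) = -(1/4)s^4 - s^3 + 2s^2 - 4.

28

f'(s) = -s^3 - 3s^2 + 4s. Setting f'(s) = 0 gives s ∈ {-4, 0, 1}.
Since f''(s) = -3s^2 - 6s + 4, we get f''(-4) = -20 < 0 ⇒ local maximum; f''(0) = 4 > 0 ⇒ local minimum; f''(1) = -5 < 0 ⇒ local maximum.
Thus f has its largest local maximum at s = -4, with value 28.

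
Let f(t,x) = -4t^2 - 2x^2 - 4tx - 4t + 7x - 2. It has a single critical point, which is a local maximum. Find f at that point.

77/4

∂f/∂t = -8t - 4x - 4 = 0 and ∂f/∂x = -4t - 4x + 7 = 0, so (t, x) = (-11/4, 9/2).
The Hessian has f_{tt} = -8, f_{xx} = -4, f_{tx} = -4, giving D = 16 > 0 with f_{tt} < 0, so the point is a local maximum.
f(-11/4, 9/2) = 77/4.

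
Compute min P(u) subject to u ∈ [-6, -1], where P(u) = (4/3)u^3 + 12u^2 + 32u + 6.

Differentiating, P'(u) = 4u^2 + 24u + 32; which vanishes at u = -4 and u = -2.
Candidates: P(-6) = -42,  P(-4) = -46/3,  P(-2) = -62/3,  P(-1) = -46/3.
The minimum over the interval is -42, attained at u = -6.

-42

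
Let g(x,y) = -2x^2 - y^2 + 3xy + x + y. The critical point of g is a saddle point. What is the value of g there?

∂g/∂x = -4x + 3y + 1 = 0 and ∂g/∂y = 3x - 2y + 1 = 0, so (x, y) = (-5, -7).
The Hessian has g_{xx} = -4, g_{yy} = -2, g_{xy} = 3, giving D = -1 < 0, so the point is a saddle point.
g(-5, -7) = -6.

-6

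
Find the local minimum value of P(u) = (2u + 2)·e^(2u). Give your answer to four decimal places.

Differentiating with the product rule gives P'(u) = (4u + 6)·e^(2u). Since e^(2u) > 0, the only critical point is u = -3/2.
P''(-3/2) has the same sign as 4 > 0, so this is a local minimum.
P(-3/2) = (-1)·e^(-3) ≈ -0.0498.

-0.0498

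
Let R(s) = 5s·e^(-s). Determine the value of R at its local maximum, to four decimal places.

By the product rule, R'(s) = (-5s + 5)·e^(-s). Since e^(-s) > 0, the only critical point is s = 1.
R''(1) has the same sign as -5 < 0, so this is a local maximum.
R(1) = (5)·e^(-1) ≈ 1.8394.

1.8394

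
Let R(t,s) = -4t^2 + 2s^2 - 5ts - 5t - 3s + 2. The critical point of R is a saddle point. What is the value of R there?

203/57

∂R/∂t = -8t - 5s - 5 = 0 and ∂R/∂s = -5t + 4s - 3 = 0, so (t, s) = (-35/57, -1/57).
The Hessian has R_{tt} = -8, R_{ss} = 4, R_{ts} = -5, giving D = -57 < 0, so the point is a saddle point.
R(-35/57, -1/57) = 203/57.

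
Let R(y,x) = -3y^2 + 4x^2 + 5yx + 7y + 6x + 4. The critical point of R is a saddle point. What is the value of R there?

∂R/∂y = -6y + 5x + 7 = 0 and ∂R/∂x = 5y + 8x + 6 = 0, so (y, x) = (26/73, -71/73).
The Hessian has R_{yy} = -6, R_{xx} = 8, R_{yx} = 5, giving D = -73 < 0, so the point is a saddle point.
R(26/73, -71/73) = 170/73.

170/73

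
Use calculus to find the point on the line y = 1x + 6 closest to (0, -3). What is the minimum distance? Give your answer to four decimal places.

6.3640

Minimize D(x)^2 = (x + 0)^2 + (x + 9)^2.
d/dx[D^2] = 2(x + 0) + 2·1·(x + 9) = 0 ⇒ x = -9/2.
Then y = 3/2 and the distance is √(81/2) ≈ 6.3640.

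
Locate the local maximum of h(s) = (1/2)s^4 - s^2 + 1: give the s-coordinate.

0

h'(s) = 2s^3 - 2s. Setting h'(s) = 0 gives s ∈ {-1, 0, 1}.
h''(s) = 6s^2 - 2. h''(-1) = 4 > 0 ⇒ local minimum; h''(0) = -2 < 0 ⇒ local maximum; h''(1) = 4 > 0 ⇒ local minimum.
The local maximum is h(0) = 1.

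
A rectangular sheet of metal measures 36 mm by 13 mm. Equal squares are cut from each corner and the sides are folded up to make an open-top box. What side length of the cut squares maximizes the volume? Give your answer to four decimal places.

2.9041

With cut size x, the volume is V(x) = x(36 − 2x)(13 − 2x) for 0 < x < 6.5.
V'(x) = 12x^2 − 196x + 468. Setting V'(x) = 0 gives x ≈ 2.9041 (the root in (0, 6.5)).
V''(x) = 24x − 196 is negative there, so this is the maximum; V ≈ 630.5771.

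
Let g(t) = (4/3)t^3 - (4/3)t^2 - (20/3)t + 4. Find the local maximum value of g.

g'(t) = 4t^2 - (8/3)t - 20/3. Setting g'(t) = 0 gives t ∈ {-1, 5/3}.
Second-derivative test with g''(t) = 8t - 8/3: g''(-1) = -32/3 < 0 ⇒ local maximum; g''(5/3) = 32/3 > 0 ⇒ local minimum.
The local maximum is g(-1) = 8.

8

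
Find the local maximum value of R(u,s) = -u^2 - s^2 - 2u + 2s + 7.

9

∂R/∂u = -2u - 2 = 0 and ∂R/∂s = -2s + 2 = 0, so (u, s) = (-1, 1).
The Hessian has R_{uu} = -2, R_{ss} = -2, R_{us} = 0, giving D = 4 > 0 with R_{uu} < 0, so the point is a local maximum.
R(-1, 1) = 9.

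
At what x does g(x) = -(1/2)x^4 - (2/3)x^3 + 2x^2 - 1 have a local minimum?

0

g'(x) = -2x^3 - 2x^2 + 4x = 0 at x = -2, 0, 1.
g''(x) = -6x^2 - 4x + 4. g''(-2) = -12 < 0 ⇒ local maximum; g''(0) = 4 > 0 ⇒ local minimum; g''(1) = -6 < 0 ⇒ local maximum.
The local minimum is g(0) = -1.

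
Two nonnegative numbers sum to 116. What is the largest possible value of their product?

3364

With x + y = 116, the product is P(x) = x(116 − x).
P'(x) = 116 − 2x = 0 gives x = 58; P'' = −2 < 0, so this is the maximum.
P = 58·58 = 3364.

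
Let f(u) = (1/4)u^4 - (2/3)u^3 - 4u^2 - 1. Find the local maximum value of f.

-1

Critical points: f'(u) = u^3 - 2u^2 - 8u vanishes at u = -2, 0, 4.
f''(u) = 3u^2 - 4u - 8. f''(-2) = 12 > 0 ⇒ local minimum; f''(0) = -8 < 0 ⇒ local maximum; f''(4) = 24 > 0 ⇒ local minimum.
The local maximum is f(0) = -1.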